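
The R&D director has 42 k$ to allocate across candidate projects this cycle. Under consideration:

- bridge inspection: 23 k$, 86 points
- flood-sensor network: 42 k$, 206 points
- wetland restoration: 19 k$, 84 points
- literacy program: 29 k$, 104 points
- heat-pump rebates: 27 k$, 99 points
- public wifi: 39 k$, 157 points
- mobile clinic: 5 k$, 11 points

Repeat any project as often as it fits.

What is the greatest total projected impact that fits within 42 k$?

206

Taking flood-sensor network: 42 k$ used, 206 in projected impact.
No other feasible combination exceeds 206.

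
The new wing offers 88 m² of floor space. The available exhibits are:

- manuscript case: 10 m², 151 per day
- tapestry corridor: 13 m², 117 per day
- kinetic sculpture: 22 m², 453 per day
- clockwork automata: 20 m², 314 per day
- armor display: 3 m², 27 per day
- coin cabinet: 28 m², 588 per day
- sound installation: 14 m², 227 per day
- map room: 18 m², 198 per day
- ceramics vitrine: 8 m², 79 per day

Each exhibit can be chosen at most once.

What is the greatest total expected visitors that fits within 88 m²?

Ranking by ratio (expected visitors/m²): coin cabinet 21.00, kinetic sculpture 20.59, sound installation 16.21, clockwork automata 15.70.
Kinetic sculpture + clockwork automata + armor display + coin cabinet + sound installation uses 87 of the 88 m² and totals 1609.

1609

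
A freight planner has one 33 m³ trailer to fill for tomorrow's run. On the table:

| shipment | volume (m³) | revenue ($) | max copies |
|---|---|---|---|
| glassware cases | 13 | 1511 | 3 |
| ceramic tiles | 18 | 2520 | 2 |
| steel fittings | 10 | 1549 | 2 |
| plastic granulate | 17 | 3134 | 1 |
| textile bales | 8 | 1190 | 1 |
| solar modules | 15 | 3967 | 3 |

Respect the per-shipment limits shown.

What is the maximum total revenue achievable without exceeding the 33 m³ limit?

Best packing: 2×solar modules — 30 m³, 7934 total.

7934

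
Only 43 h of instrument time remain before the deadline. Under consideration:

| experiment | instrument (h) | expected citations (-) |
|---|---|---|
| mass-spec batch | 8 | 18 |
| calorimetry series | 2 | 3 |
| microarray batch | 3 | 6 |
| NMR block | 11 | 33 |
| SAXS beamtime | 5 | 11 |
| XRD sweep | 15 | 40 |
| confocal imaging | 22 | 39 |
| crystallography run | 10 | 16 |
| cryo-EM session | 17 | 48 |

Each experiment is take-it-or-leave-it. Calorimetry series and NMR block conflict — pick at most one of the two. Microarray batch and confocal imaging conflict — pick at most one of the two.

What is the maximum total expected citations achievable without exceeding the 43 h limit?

NMR block + XRD sweep + cryo-EM session uses 43 of the 43 h and totals 121.
An exhaustive check of the 512 subsets confirms 121.

121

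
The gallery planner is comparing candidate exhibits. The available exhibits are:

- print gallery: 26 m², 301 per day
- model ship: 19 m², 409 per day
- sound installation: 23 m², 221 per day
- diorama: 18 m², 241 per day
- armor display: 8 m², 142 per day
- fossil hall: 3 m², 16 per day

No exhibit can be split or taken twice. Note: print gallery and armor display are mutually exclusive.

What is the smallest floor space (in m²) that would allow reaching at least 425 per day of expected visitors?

Minimise m² subject to total expected visitors ≥ 425.
Taking model ship + fossil hall gives 425 (≥ 425) for 22 m².
Any bundle with less than 22 m² falls short of 425.

22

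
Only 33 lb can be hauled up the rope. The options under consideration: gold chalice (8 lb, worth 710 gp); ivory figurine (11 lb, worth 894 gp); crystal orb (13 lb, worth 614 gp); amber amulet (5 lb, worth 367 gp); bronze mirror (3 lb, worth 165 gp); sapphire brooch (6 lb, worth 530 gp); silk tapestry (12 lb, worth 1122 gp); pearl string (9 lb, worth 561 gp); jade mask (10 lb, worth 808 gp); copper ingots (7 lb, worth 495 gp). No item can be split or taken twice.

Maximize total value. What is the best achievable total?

Taking the top-ratio items first gives gold chalice + amber amulet + sapphire brooch + silk tapestry for 2729 (31 lb).
Replace amber amulet with copper ingots: the trade gains 128 net, giving 2857 at 33 lb.

2857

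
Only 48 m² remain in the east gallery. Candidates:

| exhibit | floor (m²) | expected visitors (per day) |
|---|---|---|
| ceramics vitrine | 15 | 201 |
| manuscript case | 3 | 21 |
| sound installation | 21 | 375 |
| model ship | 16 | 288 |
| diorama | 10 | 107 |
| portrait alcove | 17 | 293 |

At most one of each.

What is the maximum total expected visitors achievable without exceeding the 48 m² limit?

The ratio heuristic lands on sound installation + model ship + diorama (770) but leaves 1 m² idle.
Replace sound installation and diorama with ceramics vitrine + portrait alcove: the trade gains 12 net, giving 782 at 48 m².

782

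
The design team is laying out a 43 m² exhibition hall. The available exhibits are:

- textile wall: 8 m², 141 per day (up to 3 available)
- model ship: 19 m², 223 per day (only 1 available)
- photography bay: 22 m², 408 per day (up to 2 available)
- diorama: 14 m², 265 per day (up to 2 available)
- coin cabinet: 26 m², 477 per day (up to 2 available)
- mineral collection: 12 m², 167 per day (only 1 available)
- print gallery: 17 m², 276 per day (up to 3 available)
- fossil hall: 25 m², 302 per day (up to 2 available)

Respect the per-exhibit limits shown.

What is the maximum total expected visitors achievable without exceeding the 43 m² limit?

The ratio heuristic lands on textile wall + 2×diorama (671) but leaves 7 m² idle.
The 28 m² tied up in 2×diorama is better spent on textile wall + coin cabinet — total rises to 759 (42 m²).

759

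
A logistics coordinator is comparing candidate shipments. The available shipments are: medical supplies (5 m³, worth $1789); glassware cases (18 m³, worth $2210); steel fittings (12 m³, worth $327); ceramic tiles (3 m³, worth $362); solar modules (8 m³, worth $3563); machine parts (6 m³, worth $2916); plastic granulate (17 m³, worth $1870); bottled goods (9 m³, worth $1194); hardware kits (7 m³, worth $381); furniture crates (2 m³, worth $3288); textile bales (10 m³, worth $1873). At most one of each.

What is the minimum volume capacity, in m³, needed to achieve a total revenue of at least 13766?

Minimise m³ subject to total revenue ≥ 13766.
medical supplies + ceramic tiles + solar modules + machine parts + furniture crates + textile bales reaches 13791 using 34 m³.
Any bundle with less than 34 m³ falls short of 13766.

34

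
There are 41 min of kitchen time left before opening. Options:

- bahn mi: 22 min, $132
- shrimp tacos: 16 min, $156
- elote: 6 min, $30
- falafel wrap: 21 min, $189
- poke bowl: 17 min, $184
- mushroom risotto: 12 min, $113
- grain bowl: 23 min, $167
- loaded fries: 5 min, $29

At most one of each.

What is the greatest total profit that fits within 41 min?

373

Density check — poke bowl 10.82, shrimp tacos 9.75, mushroom risotto 9.42 are the best per min.
The ratio heuristic lands on shrimp tacos + poke bowl + loaded fries (369) but leaves 3 min idle.
Replace shrimp tacos and loaded fries with falafel wrap: the trade gains 4 net, giving 373 at 38 min.
No other feasible combination exceeds 373.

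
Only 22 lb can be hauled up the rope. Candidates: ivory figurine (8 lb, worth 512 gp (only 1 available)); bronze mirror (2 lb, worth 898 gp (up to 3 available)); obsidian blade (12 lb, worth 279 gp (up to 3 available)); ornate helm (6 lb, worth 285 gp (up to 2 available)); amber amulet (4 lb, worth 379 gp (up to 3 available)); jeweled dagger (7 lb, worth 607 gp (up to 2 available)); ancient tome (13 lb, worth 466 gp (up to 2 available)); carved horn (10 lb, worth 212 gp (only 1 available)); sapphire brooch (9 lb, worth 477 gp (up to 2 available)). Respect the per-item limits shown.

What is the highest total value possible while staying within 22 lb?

4059

Greedy by ratio would take 3×bronze mirror + 3×amber amulet: 18 lb used, total 3831.
The 4 lb tied up in amber amulet is better spent on jeweled dagger — total rises to 4059 (21 lb).
Every other selection either busts 22 lb or exceeds an availability limit or fails to beat 4059.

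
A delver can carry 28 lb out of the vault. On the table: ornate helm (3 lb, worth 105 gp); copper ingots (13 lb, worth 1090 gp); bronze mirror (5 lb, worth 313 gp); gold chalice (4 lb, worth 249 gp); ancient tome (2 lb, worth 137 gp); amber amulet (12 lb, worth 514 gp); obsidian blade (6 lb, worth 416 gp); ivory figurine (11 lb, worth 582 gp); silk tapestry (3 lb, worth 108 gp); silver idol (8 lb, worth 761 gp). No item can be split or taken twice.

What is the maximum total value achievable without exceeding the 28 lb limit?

2301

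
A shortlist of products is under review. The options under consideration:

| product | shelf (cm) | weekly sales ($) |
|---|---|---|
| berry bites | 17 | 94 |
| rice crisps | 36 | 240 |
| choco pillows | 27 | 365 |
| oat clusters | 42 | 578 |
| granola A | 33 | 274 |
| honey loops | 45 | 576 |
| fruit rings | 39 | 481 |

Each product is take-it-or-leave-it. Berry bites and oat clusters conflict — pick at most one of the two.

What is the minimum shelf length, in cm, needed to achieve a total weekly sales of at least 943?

Need the lightest bundle worth ≥ 943.
choco pillows + oat clusters reaches 943 using 69 cm.
Below 69 cm the best achievable stays under 943.

69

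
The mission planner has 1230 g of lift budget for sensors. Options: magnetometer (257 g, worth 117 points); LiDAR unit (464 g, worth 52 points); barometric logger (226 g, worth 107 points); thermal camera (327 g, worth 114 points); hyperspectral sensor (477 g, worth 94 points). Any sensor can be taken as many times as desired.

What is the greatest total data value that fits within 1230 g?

The ratio heuristic lands on 5×barometric logger (535) but leaves 100 g idle.
Dropping 3×barometric logger frees 678 g; slotting in 3×magnetometer (771 g) lifts the total to 565 at 1223 g.
That's the maximum — no swap from here does better than 565.

565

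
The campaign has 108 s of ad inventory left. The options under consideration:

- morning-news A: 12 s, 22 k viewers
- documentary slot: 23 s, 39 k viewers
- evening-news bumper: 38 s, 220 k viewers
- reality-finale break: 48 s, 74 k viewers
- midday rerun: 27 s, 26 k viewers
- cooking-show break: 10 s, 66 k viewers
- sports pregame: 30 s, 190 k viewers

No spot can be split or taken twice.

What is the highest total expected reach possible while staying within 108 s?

515

Taking the top-ratio spots first gives morning-news A + evening-news bumper + cooking-show break + sports pregame for 498 (90 s).
The 12 s tied up in morning-news A is better spent on documentary slot — total rises to 515 (101 s).
Next best is evening-news bumper + midday rerun + cooking-show break + sports pregame at 502 (105 s) — short by 13.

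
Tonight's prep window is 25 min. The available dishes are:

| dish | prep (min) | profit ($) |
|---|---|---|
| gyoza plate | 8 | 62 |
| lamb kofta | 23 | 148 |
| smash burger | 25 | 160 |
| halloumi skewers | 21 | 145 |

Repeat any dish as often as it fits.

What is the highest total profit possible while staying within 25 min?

186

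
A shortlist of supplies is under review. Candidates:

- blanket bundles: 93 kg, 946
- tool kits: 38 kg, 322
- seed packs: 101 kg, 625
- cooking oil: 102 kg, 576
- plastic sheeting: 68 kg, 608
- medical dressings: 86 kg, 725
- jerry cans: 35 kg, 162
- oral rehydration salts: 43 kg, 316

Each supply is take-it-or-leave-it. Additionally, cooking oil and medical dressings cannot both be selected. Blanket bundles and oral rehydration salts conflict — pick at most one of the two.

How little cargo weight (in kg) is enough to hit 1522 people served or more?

Look for the lowest-cargo combination reaching 1522.
blanket bundles + plastic sheeting reaches 1554 using 161 kg.
No combination under 161 kg hits 1522.

161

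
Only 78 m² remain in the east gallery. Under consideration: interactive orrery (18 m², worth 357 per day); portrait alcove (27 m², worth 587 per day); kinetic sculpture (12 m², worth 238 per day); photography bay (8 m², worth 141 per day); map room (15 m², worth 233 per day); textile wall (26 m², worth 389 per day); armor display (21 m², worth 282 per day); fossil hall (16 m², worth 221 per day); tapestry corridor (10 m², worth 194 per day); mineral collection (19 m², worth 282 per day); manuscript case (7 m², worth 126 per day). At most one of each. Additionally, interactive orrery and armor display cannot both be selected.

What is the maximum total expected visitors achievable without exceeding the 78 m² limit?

A density-first pass picks interactive orrery + portrait alcove + kinetic sculpture + tapestry corridor + manuscript case — 1502 at 74 m².
The 7 m² tied up in manuscript case is better spent on photography bay — total rises to 1517 (75 m²).

1517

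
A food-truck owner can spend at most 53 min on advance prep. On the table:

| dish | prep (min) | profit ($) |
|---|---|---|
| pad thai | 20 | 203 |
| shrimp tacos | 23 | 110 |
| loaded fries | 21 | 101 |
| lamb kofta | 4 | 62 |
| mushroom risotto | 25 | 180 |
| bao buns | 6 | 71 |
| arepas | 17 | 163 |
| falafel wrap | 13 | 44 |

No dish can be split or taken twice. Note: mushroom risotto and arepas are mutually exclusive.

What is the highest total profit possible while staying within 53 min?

499

Density check — lamb kofta 15.50, bao buns 11.83, pad thai 10.15 are the best per min.
Best packing: pad thai + lamb kofta + bao buns + arepas — 47 min, 499 total.
Next best is pad thai + mushroom risotto + bao buns at 454 (51 min) — short by 45.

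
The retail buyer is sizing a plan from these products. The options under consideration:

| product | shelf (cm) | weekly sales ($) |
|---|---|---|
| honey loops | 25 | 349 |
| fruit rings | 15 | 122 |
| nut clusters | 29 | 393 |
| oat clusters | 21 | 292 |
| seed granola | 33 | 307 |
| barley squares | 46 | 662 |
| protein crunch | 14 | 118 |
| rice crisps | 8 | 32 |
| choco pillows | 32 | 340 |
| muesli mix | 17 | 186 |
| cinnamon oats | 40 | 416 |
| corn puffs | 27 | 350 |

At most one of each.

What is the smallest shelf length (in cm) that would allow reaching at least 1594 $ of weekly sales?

119

Look for the lowest-shelf combination reaching 1594.
honey loops + oat clusters + barley squares + corn puffs reaches 1653 using 119 cm.
Any bundle with less than 119 cm falls short of 1594.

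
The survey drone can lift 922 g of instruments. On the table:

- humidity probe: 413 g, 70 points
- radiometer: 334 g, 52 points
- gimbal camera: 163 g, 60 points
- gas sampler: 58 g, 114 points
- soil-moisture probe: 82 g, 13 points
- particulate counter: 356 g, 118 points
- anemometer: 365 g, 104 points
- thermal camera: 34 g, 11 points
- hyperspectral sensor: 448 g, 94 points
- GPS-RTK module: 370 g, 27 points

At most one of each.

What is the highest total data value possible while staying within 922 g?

360

A density-first pass picks gimbal camera + gas sampler + soil-moisture probe + particulate counter + thermal camera — 316 at 693 g.
Replace gimbal camera with anemometer: the trade gains 44 net, giving 360 at 895 g.
Runner-up gas sampler + soil-moisture probe + particulate counter + anemometer tops out at 349.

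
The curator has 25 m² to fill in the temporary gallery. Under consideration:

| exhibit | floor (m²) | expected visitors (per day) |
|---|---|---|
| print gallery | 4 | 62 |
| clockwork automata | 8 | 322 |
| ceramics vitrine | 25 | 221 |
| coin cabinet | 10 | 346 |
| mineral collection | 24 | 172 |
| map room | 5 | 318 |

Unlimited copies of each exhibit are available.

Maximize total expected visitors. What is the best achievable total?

1590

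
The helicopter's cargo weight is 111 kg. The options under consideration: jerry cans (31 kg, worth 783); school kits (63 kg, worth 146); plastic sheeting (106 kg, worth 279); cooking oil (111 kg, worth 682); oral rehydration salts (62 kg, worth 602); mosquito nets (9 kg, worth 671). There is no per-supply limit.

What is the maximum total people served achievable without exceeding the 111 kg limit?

The ratio ordering already packs tightly: 12×mosquito nets, 108 kg, 8052.

8052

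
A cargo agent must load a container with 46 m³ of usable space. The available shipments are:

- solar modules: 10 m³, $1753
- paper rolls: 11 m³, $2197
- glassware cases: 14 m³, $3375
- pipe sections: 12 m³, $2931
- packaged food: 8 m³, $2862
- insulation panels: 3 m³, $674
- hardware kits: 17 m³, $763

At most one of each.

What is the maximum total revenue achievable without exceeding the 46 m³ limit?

11365

Density check — packaged food 357.75, pipe sections 244.25, glassware cases 241.07 are the best per m³.
The ratio heuristic lands on glassware cases + pipe sections + packaged food + insulation panels (9842) but leaves 9 m³ idle.
Replace insulation panels with paper rolls: the trade gains 1523 net, giving 11365 at 45 m³.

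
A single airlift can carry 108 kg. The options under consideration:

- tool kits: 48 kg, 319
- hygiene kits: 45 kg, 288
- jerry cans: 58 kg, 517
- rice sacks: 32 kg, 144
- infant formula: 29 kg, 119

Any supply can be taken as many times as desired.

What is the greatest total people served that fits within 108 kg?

836

Density check — jerry cans 8.91, tool kits 6.65, hygiene kits 6.40 are the best per kg.
Best packing: tool kits + jerry cans — 106 kg, 836 total.
No other feasible combination exceeds 836.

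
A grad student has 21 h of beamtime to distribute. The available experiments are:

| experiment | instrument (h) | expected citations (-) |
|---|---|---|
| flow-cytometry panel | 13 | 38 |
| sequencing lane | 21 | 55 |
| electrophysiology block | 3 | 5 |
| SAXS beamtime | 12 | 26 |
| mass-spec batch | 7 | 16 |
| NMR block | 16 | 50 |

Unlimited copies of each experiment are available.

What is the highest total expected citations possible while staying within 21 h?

55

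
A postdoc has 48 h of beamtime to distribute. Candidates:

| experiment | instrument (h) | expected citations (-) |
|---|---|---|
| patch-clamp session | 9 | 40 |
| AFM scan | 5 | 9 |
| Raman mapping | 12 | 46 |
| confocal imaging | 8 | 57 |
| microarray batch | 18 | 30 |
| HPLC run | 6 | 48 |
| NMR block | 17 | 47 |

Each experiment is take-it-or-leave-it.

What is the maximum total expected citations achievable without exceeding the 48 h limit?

207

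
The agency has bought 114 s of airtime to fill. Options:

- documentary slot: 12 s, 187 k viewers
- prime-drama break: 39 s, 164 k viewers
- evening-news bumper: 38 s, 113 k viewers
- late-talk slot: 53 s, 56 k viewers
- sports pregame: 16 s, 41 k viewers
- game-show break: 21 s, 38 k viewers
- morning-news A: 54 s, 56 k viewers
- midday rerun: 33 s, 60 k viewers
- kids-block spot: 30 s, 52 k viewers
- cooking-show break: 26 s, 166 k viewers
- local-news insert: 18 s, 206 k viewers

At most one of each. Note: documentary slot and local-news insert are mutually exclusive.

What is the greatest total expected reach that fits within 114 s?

Best packing: documentary slot + prime-drama break + sports pregame + game-show break + cooking-show break — 114 s, 596 total.
No other feasible combination exceeds 596.

596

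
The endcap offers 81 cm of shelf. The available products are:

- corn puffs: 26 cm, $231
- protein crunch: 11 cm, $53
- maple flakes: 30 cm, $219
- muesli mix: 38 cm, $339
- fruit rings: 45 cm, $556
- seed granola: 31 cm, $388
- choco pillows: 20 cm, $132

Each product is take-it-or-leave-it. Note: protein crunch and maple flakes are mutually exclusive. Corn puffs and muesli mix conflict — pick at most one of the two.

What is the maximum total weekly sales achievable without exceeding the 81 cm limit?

944

Density check — seed granola 12.52, fruit rings 12.36, muesli mix 8.92 are the best per cm.
Taking fruit rings + seed granola: 76 cm used, 944 in weekly sales.
Next best is corn puffs + fruit rings at 787 (71 cm) — short by 157.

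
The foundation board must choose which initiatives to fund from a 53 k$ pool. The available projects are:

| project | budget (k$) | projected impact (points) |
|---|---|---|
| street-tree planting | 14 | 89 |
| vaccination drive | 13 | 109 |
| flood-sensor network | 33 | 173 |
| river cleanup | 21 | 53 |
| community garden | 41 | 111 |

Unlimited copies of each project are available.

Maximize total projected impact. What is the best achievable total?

Taking 4×vaccination drive: 52 k$ used, 436 in projected impact.
No other feasible combination exceeds 436.

436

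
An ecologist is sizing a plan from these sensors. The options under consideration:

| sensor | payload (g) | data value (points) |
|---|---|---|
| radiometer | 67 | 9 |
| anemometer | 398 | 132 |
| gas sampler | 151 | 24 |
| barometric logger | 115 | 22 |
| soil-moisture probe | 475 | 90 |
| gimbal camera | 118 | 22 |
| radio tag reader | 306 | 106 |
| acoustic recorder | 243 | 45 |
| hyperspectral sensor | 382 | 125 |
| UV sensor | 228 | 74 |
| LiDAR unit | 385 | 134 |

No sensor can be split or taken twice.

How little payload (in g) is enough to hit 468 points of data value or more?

1432

Need the lightest bundle worth ≥ 468.
anemometer + barometric logger + radio tag reader + UV sensor + LiDAR unit reaches 468 using 1432 g.
No combination under 1432 g hits 468.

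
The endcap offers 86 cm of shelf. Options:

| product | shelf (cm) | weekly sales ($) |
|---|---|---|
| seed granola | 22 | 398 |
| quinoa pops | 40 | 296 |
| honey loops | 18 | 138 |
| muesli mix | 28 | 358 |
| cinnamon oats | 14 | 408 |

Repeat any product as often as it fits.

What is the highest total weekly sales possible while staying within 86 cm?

2448

6×cinnamon oats uses 84 of the 86 cm and totals 2448.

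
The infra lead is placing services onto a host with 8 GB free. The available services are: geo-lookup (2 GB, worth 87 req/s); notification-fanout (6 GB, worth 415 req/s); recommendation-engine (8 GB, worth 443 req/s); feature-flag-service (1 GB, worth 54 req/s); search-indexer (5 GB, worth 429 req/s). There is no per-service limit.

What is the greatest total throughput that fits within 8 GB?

Best packing: 3×feature-flag-service + search-indexer — 8 GB, 591 total.

591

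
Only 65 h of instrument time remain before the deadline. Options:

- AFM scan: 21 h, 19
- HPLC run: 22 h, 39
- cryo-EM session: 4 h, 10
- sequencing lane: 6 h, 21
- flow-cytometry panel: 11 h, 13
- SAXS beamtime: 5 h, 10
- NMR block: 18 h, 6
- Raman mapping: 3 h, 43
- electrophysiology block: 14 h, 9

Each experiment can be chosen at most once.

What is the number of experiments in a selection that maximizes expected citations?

7

The maximum expected citations within 65 h is 145.
For example HPLC run + cryo-EM session + sequencing lane + flow-cytometry panel + SAXS beamtime + Raman mapping + electrophysiology block achieves it, using 65 h.
Every optimal selection uses 7 experiments.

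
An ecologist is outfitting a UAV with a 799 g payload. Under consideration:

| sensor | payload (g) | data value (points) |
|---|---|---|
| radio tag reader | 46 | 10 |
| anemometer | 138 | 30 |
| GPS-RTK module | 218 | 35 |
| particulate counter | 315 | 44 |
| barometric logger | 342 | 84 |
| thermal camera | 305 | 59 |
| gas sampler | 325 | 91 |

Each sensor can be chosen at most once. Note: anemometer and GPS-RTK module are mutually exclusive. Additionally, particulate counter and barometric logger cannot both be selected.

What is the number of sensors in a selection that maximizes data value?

3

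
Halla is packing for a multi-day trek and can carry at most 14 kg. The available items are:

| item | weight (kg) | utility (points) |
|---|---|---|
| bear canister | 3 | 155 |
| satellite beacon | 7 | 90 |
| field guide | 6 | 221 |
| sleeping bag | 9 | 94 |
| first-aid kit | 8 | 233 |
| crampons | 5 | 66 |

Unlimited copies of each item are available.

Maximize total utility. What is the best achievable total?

The ratio ordering already packs tightly: 4×bear canister, 12 kg, 620.
Nothing else within 14 kg beats 620.

620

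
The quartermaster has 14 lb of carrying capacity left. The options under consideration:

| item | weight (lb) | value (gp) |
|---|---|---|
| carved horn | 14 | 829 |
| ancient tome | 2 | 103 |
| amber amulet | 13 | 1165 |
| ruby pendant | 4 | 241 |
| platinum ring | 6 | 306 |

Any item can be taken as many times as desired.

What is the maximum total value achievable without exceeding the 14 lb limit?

1165

Ranking by ratio (value/lb): amber amulet 89.62, ruby pendant 60.25, carved horn 59.21.
Best packing: amber amulet — 13 lb, 1165 total.
Every other selection either busts 14 lb or fails to beat 1165.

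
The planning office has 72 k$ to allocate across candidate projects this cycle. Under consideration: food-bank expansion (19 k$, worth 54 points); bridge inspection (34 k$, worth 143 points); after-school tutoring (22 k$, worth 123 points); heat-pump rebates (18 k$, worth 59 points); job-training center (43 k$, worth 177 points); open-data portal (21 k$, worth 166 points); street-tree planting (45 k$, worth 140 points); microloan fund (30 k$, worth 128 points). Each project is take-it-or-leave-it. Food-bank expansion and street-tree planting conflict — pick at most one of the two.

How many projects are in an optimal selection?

3

Best achievable projected impact is 353.
heat-pump rebates + open-data portal + microloan fund hits 353 at 69 k$.
Any selection reaching 353 contains exactly 3 projects.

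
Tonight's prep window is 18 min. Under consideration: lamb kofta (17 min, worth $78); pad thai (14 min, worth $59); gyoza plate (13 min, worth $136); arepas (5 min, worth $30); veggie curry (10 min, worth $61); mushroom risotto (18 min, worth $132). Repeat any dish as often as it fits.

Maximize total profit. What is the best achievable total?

166

Gyoza plate + arepas uses 18 of the 18 min and totals 166.
No other feasible combination exceeds 166.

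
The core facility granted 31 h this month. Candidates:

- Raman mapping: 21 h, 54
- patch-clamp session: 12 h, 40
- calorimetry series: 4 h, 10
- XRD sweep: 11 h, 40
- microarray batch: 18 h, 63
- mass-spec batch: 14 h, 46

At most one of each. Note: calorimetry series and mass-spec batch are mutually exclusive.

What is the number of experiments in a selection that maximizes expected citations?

Best achievable expected citations is 103.
One optimal bundle: patch-clamp session + microarray batch (30 h).
Every optimal selection uses 2 experiments.

2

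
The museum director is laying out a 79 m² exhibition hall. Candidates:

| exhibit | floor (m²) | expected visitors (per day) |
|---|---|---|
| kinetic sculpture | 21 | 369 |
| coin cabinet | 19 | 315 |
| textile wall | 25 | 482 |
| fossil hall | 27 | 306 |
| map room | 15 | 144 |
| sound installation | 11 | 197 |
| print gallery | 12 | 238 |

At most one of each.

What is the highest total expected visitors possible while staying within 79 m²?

1404

A density-first pass picks kinetic sculpture + textile wall + sound installation + print gallery — 1286 at 69 m².
Replace sound installation with coin cabinet: the trade gains 118 net, giving 1404 at 77 m².
No other feasible combination exceeds 1404.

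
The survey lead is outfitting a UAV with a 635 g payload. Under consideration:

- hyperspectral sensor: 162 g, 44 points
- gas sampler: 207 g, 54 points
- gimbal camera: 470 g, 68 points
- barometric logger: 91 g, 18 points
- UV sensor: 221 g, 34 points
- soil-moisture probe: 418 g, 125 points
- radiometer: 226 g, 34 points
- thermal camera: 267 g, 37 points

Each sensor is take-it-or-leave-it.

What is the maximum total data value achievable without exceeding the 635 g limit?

179

Greedy by ratio would take hyperspectral sensor + soil-moisture probe: 580 g used, total 169.
Dropping hyperspectral sensor frees 162 g; slotting in gas sampler (207 g) lifts the total to 179 at 625 g.
An exhaustive check of the 256 subsets confirms 179.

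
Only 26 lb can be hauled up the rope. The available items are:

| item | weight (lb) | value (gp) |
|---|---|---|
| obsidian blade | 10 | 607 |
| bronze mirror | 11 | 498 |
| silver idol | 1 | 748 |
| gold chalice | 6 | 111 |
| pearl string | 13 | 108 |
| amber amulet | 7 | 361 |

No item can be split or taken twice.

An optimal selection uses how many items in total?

Optimal total is 1853.
One optimal bundle: obsidian blade + bronze mirror + silver idol (22 lb).
Every optimal selection uses 3 items.

3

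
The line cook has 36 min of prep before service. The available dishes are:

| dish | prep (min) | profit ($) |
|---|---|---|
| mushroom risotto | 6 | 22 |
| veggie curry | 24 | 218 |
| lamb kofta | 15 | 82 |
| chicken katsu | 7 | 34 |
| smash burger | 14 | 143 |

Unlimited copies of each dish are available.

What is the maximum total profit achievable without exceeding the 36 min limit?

The ratio ordering already packs tightly: chicken katsu + 2×smash burger, 35 min, 320.
Every other selection either busts 36 min or fails to beat 320.

320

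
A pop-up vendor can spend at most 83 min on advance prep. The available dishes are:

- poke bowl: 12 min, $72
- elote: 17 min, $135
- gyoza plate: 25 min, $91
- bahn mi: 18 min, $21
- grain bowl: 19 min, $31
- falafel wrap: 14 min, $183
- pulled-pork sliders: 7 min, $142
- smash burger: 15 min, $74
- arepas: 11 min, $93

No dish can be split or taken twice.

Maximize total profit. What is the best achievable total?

699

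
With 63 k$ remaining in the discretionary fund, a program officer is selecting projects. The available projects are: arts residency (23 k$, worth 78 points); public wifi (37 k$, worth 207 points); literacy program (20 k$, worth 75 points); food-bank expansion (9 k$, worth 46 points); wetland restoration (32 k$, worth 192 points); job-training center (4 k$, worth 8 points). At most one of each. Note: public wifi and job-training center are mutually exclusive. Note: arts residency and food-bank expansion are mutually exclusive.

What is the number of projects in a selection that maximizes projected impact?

3

Best achievable projected impact is 313.
literacy program + food-bank expansion + wetland restoration hits 313 at 61 k$.
All optima have 3 projects.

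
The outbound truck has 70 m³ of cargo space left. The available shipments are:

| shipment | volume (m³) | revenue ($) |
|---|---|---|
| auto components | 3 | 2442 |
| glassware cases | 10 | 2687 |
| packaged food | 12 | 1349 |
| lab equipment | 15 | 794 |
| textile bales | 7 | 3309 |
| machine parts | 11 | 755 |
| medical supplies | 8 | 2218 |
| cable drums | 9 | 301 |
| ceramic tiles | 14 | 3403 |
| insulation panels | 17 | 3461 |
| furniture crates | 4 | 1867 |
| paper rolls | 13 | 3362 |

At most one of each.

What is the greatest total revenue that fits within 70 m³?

20531

Taking the top-ratio shipments first gives auto components + glassware cases + textile bales + machine parts + medical supplies + ceramic tiles + furniture crates + paper rolls for 20043 (70 m³).
Dropping machine parts and medical supplies frees 19 m³; slotting in insulation panels (17 m³) lifts the total to 20531 at 68 m³.
Every other selection either busts 70 m³ or fails to beat 20531.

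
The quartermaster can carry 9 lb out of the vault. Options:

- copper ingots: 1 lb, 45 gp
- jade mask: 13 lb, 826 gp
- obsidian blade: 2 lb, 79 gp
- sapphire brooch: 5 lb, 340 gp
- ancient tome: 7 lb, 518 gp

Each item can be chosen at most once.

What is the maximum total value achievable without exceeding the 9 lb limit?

597

Taking the top-ratio items first gives copper ingots + ancient tome for 563 (8 lb).
Replace copper ingots with obsidian blade: the trade gains 34 net, giving 597 at 9 lb.
Runner-up copper ingots + ancient tome tops out at 563.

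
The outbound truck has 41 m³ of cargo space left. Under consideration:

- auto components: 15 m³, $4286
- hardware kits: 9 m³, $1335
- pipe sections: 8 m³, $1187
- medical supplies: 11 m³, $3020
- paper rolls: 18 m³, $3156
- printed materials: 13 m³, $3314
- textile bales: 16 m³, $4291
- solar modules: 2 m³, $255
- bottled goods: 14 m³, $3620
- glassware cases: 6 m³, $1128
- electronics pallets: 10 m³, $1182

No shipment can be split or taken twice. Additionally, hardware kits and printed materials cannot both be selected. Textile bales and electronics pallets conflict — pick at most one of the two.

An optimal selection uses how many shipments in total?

Optimal total is 10931.
For example medical supplies + textile bales + bottled goods achieves it, using 41 m³.
Any selection reaching 10931 contains exactly 3 shipments.

3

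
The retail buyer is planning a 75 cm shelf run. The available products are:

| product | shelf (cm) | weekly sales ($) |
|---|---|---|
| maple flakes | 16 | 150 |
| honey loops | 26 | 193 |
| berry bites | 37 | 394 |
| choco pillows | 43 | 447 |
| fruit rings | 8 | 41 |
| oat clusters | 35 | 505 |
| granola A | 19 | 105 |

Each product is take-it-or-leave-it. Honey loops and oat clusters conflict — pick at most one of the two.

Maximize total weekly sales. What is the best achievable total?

899

Taking berry bites + oat clusters: 72 cm used, 899 in weekly sales.
Nothing else feasible within 75 cm beats 899.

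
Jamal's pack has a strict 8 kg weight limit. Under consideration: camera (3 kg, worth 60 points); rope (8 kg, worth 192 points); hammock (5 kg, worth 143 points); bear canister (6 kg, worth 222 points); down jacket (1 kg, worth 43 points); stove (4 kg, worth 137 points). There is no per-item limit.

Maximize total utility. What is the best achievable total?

344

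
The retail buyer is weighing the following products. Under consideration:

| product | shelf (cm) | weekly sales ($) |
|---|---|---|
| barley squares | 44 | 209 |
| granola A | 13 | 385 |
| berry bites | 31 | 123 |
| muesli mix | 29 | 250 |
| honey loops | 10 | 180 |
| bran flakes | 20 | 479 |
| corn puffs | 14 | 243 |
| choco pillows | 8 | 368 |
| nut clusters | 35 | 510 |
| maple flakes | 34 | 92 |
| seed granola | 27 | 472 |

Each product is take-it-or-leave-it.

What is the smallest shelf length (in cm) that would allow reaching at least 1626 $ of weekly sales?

Minimise cm subject to total weekly sales ≥ 1626.
granola A + honey loops + bran flakes + corn puffs + choco pillows: 1655 weekly sales at 65 cm.
No combination under 65 cm hits 1626.

65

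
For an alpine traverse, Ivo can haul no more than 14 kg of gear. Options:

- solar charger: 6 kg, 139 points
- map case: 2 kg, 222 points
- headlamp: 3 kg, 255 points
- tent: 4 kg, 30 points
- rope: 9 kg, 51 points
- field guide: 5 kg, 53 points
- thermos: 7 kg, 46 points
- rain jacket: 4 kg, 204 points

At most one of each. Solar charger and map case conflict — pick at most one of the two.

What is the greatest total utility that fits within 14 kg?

734

Taking map case + headlamp + field guide + rain jacket: 14 kg used, 734 in utility.
Next best is map case + headlamp + tent + rain jacket at 711 (13 kg) — short by 23.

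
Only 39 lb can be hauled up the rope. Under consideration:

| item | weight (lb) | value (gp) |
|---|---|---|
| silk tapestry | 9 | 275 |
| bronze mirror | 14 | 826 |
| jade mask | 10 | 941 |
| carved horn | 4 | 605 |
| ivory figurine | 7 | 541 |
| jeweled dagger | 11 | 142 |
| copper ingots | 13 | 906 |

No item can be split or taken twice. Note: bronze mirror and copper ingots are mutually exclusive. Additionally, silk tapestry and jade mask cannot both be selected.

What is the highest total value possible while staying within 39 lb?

2993

Jade mask + carved horn + ivory figurine + copper ingots uses 34 of the 39 lb and totals 2993.
Runner-up bronze mirror + jade mask + carved horn + ivory figurine tops out at 2913.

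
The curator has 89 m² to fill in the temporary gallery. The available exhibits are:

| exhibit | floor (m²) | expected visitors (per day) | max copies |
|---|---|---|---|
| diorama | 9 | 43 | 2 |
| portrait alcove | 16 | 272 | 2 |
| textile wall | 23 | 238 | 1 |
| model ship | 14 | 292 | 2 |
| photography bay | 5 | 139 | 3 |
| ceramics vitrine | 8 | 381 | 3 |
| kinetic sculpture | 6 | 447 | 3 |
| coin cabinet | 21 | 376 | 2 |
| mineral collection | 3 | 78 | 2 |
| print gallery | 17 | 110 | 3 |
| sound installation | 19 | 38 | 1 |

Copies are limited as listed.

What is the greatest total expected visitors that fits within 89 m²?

Taking the top-ratio exhibits first gives diorama + model ship + 3×photography bay + 3×ceramics vitrine + 3×kinetic sculpture + 2×mineral collection for 3392 (86 m²).
The 12 m² tied up in diorama and mineral collection is better spent on model ship — total rises to 3563 (88 m²).
Every other selection either busts 89 m² or exceeds an availability limit or fails to beat 3563.

3563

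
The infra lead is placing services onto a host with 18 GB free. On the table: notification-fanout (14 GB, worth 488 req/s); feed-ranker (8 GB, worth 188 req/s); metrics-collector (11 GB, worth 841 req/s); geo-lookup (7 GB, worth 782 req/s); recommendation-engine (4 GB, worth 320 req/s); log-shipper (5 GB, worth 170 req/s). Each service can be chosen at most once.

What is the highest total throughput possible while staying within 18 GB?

Taking the top-ratio services first gives geo-lookup + recommendation-engine + log-shipper for 1272 (16 GB).
Replace recommendation-engine and log-shipper with metrics-collector: the trade gains 351 net, giving 1623 at 18 GB.

1623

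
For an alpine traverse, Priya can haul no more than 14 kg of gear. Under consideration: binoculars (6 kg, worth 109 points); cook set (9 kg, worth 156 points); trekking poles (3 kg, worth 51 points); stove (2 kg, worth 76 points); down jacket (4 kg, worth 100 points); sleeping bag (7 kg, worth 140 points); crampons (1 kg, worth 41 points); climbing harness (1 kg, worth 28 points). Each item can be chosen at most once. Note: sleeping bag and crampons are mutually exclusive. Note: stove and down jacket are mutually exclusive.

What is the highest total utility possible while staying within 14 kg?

Ranking by ratio (utility/kg): crampons 41.00, stove 38.00, climbing harness 28.00.
Best packing: binoculars + trekking poles + stove + crampons + climbing harness — 13 kg, 305 total.

305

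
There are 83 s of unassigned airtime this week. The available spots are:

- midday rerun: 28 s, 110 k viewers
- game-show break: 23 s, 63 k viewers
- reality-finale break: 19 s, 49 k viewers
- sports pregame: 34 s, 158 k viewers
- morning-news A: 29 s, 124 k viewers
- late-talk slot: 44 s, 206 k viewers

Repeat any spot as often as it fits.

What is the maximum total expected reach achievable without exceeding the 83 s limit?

364

Best packing: sports pregame + late-talk slot — 78 s, 364 total.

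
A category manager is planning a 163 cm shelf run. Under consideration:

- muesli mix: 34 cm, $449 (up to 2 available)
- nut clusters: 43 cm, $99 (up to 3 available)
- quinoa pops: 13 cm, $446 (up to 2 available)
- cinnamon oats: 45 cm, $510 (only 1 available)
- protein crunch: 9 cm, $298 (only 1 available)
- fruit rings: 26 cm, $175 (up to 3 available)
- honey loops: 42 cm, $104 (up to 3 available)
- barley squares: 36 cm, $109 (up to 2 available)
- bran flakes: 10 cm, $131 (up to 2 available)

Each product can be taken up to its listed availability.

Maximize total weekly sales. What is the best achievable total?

Taking the top-ratio products first gives 2×muesli mix + 2×quinoa pops + protein crunch + fruit rings + 2×bran flakes for 2525 (149 cm).
The 36 cm tied up in fruit rings and bran flakes is better spent on cinnamon oats — total rises to 2729 (158 cm).
No other feasible combination exceeds 2729.

2729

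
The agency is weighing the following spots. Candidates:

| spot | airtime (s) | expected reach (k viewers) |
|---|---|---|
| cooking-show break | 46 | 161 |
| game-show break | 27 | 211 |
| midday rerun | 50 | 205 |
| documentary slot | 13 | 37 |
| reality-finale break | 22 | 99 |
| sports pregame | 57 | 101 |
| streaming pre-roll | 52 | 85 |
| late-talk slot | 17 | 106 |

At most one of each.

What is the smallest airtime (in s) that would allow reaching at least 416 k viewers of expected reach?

66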